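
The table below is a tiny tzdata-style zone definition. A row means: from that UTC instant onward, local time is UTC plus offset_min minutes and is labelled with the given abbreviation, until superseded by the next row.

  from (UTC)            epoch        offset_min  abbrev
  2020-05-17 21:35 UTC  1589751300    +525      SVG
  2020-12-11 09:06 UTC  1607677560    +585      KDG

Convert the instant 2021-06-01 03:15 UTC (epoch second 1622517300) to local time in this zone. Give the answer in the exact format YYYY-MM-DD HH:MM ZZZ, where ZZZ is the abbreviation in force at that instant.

2021-06-01 13:00 KDG

Query: 2021-06-01 03:15 UTC
Rule 2/2 (KDG, +09:45): 2020-12-11 09:06 UTC ≤ query < +∞
3·60 + 15 + 585 = 780 min
780 = 0·1440 + 780; 780 = 13·60 + 0 → 13:00, same day
→ 2021-06-01 13:00 KDG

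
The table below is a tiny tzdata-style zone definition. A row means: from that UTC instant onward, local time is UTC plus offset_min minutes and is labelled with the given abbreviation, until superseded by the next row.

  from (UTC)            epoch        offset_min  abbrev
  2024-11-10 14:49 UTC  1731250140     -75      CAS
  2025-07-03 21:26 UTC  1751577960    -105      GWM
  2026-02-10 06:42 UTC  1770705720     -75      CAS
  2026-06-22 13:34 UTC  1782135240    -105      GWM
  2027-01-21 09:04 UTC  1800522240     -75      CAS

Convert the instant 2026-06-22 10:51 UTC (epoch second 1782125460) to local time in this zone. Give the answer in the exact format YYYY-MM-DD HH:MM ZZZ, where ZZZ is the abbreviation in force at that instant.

2026-06-22 09:36 CAS

Query: 2026-06-22 10:51 UTC
Rule 3/5 (CAS, -01:15): 2026-02-10 06:42 UTC ≤ query < 2026-06-22 13:34 UTC
10·60 + 51 - 75 = 576 min
576 = 0·1440 + 576; 576 = 9·60 + 36 → 09:36, same day
→ 2026-06-22 09:36 CAS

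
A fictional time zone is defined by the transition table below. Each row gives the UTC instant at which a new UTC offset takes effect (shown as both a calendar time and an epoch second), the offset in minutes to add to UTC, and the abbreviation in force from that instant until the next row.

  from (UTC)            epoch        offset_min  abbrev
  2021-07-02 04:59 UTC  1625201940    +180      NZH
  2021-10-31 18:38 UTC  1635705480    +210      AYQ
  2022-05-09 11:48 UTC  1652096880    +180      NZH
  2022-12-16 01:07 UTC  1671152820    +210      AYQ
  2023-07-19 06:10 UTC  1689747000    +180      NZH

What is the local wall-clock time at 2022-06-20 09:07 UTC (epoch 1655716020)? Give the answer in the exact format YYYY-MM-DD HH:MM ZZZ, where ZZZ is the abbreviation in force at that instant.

Query: 2022-06-20 09:07 UTC
Rule 3/5 (NZH, +03:00): 2022-05-09 11:48 UTC ≤ query < 2022-12-16 01:07 UTC
9·60 + 7 + 180 = 727 min
727 = 0·1440 + 727; 727 = 12·60 + 7 → 12:07, same day
→ 2022-06-20 12:07 NZH

2022-06-20 12:07 NZH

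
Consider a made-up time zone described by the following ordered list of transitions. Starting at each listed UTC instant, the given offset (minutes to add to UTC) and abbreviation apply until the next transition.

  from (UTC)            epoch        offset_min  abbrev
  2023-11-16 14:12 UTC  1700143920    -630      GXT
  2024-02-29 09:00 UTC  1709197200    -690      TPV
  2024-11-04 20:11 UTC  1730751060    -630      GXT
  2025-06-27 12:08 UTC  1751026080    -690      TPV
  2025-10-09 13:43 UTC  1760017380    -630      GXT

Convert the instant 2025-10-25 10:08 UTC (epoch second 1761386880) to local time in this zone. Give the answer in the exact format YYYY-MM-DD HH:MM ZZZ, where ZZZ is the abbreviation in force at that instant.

2025-10-24 23:38 GXT

Query: 2025-10-25 10:08 UTC
Rule 5/5 (GXT, -10:30): 2025-10-09 13:43 UTC ≤ query < +∞
10·60 + 8 - 630 = -22 min
-22 = -1·1440 + 1418; 1418 = 23·60 + 38 → 23:38, 2025-10-25 - 1 day = 2025-10-24
→ 2025-10-24 23:38 GXT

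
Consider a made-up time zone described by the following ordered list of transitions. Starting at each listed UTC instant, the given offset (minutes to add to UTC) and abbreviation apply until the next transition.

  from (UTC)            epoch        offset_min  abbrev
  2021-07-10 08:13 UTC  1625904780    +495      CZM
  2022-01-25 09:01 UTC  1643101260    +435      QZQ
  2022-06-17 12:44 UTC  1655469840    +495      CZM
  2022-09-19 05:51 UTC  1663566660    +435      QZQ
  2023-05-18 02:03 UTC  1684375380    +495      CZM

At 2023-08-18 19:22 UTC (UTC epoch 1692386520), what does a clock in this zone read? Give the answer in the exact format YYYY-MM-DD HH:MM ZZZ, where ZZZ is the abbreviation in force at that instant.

2023-08-19 03:37 CZM

Query: 2023-08-18 19:22 UTC
Rule 5/5 (CZM, +08:15): 2023-05-18 02:03 UTC ≤ query < +∞
19·60 + 22 + 495 = 1657 min
1657 = 1·1440 + 217; 217 = 3·60 + 37 → 03:37, 2023-08-18 + 1 day = 2023-08-19
→ 2023-08-19 03:37 CZM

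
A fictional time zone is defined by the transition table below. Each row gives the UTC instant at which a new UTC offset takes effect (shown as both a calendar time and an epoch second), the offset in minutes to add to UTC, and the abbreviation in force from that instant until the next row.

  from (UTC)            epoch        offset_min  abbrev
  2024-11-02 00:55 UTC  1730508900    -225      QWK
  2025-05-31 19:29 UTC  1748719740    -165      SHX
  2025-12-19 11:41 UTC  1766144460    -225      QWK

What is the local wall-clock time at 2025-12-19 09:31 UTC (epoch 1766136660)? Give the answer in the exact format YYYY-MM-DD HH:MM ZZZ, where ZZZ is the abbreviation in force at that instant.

Query: 2025-12-19 09:31 UTC
Rule 2/3 (SHX, -02:45): 2025-05-31 19:29 UTC ≤ query < 2025-12-19 11:41 UTC
9·60 + 31 - 165 = 406 min
406 = 0·1440 + 406; 406 = 6·60 + 46 → 06:46, same day
→ 2025-12-19 06:46 SHX

2025-12-19 06:46 SHX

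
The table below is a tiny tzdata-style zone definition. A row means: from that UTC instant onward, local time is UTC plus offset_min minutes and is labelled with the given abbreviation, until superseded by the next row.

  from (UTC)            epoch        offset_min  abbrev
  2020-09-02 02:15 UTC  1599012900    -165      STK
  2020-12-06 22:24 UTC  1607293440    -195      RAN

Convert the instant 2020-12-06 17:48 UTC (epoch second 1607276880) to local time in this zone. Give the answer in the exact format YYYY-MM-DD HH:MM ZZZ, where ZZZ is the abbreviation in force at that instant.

2020-12-06 15:03 STK

Query: 2020-12-06 17:48 UTC
Rule 1/2 (STK, -02:45): 2020-09-02 02:15 UTC ≤ query < 2020-12-06 22:24 UTC
17·60 + 48 - 165 = 903 min
903 = 0·1440 + 903; 903 = 15·60 + 3 → 15:03, same day
→ 2020-12-06 15:03 STK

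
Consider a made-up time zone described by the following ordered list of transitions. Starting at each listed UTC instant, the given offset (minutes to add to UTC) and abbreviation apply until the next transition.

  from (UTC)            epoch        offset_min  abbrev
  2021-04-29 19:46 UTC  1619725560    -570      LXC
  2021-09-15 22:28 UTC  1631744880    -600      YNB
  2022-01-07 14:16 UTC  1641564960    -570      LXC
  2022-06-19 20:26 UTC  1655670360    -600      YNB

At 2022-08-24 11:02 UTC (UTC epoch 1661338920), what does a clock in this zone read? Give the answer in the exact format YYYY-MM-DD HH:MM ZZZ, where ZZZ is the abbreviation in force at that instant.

Query: 2022-08-24 11:02 UTC
Rule 4/4 (YNB, -10:00): 2022-06-19 20:26 UTC ≤ query < +∞
11·60 + 2 - 600 = 62 min
62 = 0·1440 + 62; 62 = 1·60 + 2 → 01:02, same day
→ 2022-08-24 01:02 YNB

2022-08-24 01:02 YNB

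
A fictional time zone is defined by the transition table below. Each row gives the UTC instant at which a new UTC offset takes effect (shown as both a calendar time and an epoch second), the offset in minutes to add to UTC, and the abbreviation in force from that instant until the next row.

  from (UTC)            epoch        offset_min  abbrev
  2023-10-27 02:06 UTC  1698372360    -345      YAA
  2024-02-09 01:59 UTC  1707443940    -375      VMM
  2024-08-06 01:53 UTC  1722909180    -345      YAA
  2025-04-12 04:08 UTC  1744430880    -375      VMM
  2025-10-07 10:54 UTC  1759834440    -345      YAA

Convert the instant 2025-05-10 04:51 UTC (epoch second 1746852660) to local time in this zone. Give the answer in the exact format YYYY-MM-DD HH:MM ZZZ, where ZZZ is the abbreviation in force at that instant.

Query: 2025-05-10 04:51 UTC
Rule 4/5 (VMM, -06:15): 2025-04-12 04:08 UTC ≤ query < 2025-10-07 10:54 UTC
4·60 + 51 - 375 = -84 min
-84 = -1·1440 + 1356; 1356 = 22·60 + 36 → 22:36, 2025-05-10 - 1 day = 2025-05-09
→ 2025-05-09 22:36 VMM

2025-05-09 22:36 VMM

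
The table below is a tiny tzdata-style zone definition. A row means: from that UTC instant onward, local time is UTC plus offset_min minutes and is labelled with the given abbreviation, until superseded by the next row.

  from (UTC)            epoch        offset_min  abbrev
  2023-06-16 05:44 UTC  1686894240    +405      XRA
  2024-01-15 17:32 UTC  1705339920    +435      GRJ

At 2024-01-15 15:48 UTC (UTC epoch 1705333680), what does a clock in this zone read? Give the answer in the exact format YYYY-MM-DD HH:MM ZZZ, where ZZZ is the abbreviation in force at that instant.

2024-01-15 22:33 XRA

Query: 2024-01-15 15:48 UTC
Rule 1/2 (XRA, +06:45): 2023-06-16 05:44 UTC ≤ query < 2024-01-15 17:32 UTC
15·60 + 48 + 405 = 1353 min
1353 = 0·1440 + 1353; 1353 = 22·60 + 33 → 22:33, same day
→ 2024-01-15 22:33 XRA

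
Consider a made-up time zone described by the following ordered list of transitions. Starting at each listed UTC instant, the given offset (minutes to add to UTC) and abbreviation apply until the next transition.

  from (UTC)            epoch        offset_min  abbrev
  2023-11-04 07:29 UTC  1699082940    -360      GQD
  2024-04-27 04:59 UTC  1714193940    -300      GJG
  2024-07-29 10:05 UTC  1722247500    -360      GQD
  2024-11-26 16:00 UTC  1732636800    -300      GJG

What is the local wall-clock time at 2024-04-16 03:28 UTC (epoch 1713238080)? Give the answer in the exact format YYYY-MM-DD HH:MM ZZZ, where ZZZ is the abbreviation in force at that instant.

Query: 2024-04-16 03:28 UTC
Rule 1/4 (GQD, -06:00): 2023-11-04 07:29 UTC ≤ query < 2024-04-27 04:59 UTC
3·60 + 28 - 360 = -152 min
-152 = -1·1440 + 1288; 1288 = 21·60 + 28 → 21:28, 2024-04-16 - 1 day = 2024-04-15
→ 2024-04-15 21:28 GQD

2024-04-15 21:28 GQD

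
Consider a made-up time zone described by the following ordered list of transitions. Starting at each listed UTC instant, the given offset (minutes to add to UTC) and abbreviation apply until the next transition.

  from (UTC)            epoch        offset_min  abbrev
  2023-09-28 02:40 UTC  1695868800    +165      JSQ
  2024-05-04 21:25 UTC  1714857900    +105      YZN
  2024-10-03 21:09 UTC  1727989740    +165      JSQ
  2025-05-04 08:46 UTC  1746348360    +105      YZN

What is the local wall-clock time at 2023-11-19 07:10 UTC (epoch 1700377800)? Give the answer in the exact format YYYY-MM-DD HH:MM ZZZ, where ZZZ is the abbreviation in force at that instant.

2023-11-19 09:55 JSQ

Query: 2023-11-19 07:10 UTC
Rule 1/4 (JSQ, +02:45): 2023-09-28 02:40 UTC ≤ query < 2024-05-04 21:25 UTC
7·60 + 10 + 165 = 595 min
595 = 0·1440 + 595; 595 = 9·60 + 55 → 09:55, same day
→ 2023-11-19 09:55 JSQ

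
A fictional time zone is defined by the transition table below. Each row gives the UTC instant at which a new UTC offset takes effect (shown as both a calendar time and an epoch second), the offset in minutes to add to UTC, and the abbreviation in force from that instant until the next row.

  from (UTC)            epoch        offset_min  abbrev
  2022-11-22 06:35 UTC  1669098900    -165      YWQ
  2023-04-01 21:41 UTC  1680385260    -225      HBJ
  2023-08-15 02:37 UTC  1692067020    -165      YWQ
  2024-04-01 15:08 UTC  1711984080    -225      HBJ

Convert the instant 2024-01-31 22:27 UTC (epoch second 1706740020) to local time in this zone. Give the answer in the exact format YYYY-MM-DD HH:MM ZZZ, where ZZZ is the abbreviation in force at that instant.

2024-01-31 19:42 YWQ

Query: 2024-01-31 22:27 UTC
Rule 3/4 (YWQ, -02:45): 2023-08-15 02:37 UTC ≤ query < 2024-04-01 15:08 UTC
22·60 + 27 - 165 = 1182 min
1182 = 0·1440 + 1182; 1182 = 19·60 + 42 → 19:42, same day
→ 2024-01-31 19:42 YWQ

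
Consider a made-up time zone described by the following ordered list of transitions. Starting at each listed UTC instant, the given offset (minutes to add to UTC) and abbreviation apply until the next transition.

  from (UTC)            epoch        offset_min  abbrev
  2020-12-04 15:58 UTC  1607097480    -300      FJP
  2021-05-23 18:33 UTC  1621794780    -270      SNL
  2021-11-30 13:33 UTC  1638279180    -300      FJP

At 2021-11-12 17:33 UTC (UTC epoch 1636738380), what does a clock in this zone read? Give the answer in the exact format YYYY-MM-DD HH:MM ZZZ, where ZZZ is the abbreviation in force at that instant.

Query: 2021-11-12 17:33 UTC
Rule 2/3 (SNL, -04:30): 2021-05-23 18:33 UTC ≤ query < 2021-11-30 13:33 UTC
17·60 + 33 - 270 = 783 min
783 = 0·1440 + 783; 783 = 13·60 + 3 → 13:03, same day
→ 2021-11-12 13:03 SNL

2021-11-12 13:03 SNL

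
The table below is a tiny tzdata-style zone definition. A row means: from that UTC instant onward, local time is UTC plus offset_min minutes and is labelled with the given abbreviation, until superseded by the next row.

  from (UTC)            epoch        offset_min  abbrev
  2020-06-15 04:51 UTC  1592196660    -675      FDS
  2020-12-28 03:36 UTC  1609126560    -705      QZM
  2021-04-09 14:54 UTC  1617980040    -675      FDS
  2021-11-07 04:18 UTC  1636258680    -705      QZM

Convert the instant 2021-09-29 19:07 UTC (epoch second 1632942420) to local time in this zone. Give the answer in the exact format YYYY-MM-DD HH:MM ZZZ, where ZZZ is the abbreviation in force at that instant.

2021-09-29 07:52 FDS

Query: 2021-09-29 19:07 UTC
Rule 3/4 (FDS, -11:15): 2021-04-09 14:54 UTC ≤ query < 2021-11-07 04:18 UTC
19·60 + 7 - 675 = 472 min
472 = 0·1440 + 472; 472 = 7·60 + 52 → 07:52, same day
→ 2021-09-29 07:52 FDS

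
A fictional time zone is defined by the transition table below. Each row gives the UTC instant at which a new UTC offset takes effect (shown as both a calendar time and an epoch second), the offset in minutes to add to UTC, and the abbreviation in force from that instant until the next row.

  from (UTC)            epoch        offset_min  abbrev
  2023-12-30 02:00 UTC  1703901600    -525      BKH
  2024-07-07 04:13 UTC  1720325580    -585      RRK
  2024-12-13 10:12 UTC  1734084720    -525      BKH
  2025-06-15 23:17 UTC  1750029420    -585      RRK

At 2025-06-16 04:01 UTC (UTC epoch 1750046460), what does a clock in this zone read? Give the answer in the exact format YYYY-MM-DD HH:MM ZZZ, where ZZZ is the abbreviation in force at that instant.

2025-06-15 18:16 RRK

Query: 2025-06-16 04:01 UTC
Rule 4/4 (RRK, -09:45): 2025-06-15 23:17 UTC ≤ query < +∞
4·60 + 1 - 585 = -344 min
-344 = -1·1440 + 1096; 1096 = 18·60 + 16 → 18:16, 2025-06-16 - 1 day = 2025-06-15
→ 2025-06-15 18:16 RRK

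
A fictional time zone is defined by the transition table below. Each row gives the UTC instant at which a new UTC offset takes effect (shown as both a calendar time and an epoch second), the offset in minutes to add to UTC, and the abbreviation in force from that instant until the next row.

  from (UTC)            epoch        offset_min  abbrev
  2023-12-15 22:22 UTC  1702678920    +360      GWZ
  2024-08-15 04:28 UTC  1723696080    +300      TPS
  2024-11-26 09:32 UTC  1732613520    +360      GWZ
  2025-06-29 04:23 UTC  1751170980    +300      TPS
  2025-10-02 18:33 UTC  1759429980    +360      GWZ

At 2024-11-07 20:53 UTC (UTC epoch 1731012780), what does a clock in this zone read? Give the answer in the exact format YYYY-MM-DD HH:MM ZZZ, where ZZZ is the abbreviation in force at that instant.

2024-11-08 01:53 TPS

Query: 2024-11-07 20:53 UTC
Rule 2/5 (TPS, +05:00): 2024-08-15 04:28 UTC ≤ query < 2024-11-26 09:32 UTC
20·60 + 53 + 300 = 1553 min
1553 = 1·1440 + 113; 113 = 1·60 + 53 → 01:53, 2024-11-07 + 1 day = 2024-11-08
→ 2024-11-08 01:53 TPS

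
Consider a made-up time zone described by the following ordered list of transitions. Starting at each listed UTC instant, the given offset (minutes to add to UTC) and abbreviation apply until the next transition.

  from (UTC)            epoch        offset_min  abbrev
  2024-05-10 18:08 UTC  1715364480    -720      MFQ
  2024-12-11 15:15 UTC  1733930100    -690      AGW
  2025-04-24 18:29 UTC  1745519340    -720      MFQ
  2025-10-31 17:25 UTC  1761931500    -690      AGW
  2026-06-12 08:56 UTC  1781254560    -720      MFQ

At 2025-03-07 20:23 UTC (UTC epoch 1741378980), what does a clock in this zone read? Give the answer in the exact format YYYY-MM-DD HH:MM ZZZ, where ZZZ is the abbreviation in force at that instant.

2025-03-07 08:53 AGW

Query: 2025-03-07 20:23 UTC
Rule 2/5 (AGW, -11:30): 2024-12-11 15:15 UTC ≤ query < 2025-04-24 18:29 UTC
20·60 + 23 - 690 = 533 min
533 = 0·1440 + 533; 533 = 8·60 + 53 → 08:53, same day
→ 2025-03-07 08:53 AGW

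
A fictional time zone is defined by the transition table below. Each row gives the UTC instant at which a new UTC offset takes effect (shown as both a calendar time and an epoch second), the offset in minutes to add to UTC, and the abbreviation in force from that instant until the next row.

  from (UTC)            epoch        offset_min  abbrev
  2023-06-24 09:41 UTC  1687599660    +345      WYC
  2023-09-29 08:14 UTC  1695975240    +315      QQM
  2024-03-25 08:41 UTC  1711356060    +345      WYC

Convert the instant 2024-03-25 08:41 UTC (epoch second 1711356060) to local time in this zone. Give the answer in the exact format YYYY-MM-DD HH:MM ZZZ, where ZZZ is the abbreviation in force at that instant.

Query: 2024-03-25 08:41 UTC
Rule 3/3 (WYC, +05:45): 2024-03-25 08:41 UTC ≤ query < +∞
8·60 + 41 + 345 = 866 min
866 = 0·1440 + 866; 866 = 14·60 + 26 → 14:26, same day
→ 2024-03-25 14:26 WYC

2024-03-25 14:26 WYC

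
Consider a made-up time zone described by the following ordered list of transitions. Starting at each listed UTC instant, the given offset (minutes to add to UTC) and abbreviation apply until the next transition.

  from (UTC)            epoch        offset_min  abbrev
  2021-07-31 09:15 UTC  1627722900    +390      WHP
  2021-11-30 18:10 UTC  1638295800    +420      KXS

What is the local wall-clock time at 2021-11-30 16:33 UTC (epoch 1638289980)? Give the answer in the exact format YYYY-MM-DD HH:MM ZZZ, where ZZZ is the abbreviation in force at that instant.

Query: 2021-11-30 16:33 UTC
Rule 1/2 (WHP, +06:30): 2021-07-31 09:15 UTC ≤ query < 2021-11-30 18:10 UTC
16·60 + 33 + 390 = 1383 min
1383 = 0·1440 + 1383; 1383 = 23·60 + 3 → 23:03, same day
→ 2021-11-30 23:03 WHP

2021-11-30 23:03 WHP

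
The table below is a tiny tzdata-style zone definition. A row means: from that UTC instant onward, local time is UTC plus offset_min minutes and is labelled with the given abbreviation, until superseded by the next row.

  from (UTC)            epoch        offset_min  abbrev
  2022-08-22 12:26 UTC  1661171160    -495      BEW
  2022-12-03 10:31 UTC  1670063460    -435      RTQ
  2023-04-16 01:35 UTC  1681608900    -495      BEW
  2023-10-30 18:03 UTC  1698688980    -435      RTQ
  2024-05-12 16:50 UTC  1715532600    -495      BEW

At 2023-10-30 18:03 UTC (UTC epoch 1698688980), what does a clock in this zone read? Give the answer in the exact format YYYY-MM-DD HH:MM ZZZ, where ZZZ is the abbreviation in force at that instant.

2023-10-30 10:48 RTQ

Query: 2023-10-30 18:03 UTC
Rule 4/5 (RTQ, -07:15): 2023-10-30 18:03 UTC ≤ query < 2024-05-12 16:50 UTC
18·60 + 3 - 435 = 648 min
648 = 0·1440 + 648; 648 = 10·60 + 48 → 10:48, same day
→ 2023-10-30 10:48 RTQ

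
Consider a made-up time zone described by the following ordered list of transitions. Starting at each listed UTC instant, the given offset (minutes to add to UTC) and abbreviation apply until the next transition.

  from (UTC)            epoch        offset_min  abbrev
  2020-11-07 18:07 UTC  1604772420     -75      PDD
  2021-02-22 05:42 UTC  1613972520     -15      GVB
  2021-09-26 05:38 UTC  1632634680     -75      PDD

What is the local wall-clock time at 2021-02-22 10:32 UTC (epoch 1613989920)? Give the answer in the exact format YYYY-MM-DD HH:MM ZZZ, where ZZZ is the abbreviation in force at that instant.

2021-02-22 10:17 GVB

Query: 2021-02-22 10:32 UTC
Rule 2/3 (GVB, -00:15): 2021-02-22 05:42 UTC ≤ query < 2021-09-26 05:38 UTC
10·60 + 32 - 15 = 617 min
617 = 0·1440 + 617; 617 = 10·60 + 17 → 10:17, same day
→ 2021-02-22 10:17 GVB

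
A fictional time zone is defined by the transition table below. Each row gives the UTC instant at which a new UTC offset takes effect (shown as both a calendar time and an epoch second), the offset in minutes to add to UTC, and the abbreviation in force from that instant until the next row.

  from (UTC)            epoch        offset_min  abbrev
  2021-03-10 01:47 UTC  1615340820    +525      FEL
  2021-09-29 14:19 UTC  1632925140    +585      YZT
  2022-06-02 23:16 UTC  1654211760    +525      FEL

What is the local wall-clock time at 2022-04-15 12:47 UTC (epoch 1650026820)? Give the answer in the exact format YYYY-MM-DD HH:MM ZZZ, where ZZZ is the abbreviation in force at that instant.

2022-04-15 22:32 YZT

Query: 2022-04-15 12:47 UTC
Rule 2/3 (YZT, +09:45): 2021-09-29 14:19 UTC ≤ query < 2022-06-02 23:16 UTC
12·60 + 47 + 585 = 1352 min
1352 = 0·1440 + 1352; 1352 = 22·60 + 32 → 22:32, same day
→ 2022-04-15 22:32 YZT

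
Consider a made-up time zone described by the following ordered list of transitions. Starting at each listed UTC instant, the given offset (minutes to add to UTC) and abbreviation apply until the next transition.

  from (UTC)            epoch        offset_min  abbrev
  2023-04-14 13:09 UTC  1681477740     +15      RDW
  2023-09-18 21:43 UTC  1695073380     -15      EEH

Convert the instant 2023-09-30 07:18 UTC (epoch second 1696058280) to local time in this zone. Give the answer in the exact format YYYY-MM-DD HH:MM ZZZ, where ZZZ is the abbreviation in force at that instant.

Query: 2023-09-30 07:18 UTC
Rule 2/2 (EEH, -00:15): 2023-09-18 21:43 UTC ≤ query < +∞
7·60 + 18 - 15 = 423 min
423 = 0·1440 + 423; 423 = 7·60 + 3 → 07:03, same day
→ 2023-09-30 07:03 EEH

2023-09-30 07:03 EEH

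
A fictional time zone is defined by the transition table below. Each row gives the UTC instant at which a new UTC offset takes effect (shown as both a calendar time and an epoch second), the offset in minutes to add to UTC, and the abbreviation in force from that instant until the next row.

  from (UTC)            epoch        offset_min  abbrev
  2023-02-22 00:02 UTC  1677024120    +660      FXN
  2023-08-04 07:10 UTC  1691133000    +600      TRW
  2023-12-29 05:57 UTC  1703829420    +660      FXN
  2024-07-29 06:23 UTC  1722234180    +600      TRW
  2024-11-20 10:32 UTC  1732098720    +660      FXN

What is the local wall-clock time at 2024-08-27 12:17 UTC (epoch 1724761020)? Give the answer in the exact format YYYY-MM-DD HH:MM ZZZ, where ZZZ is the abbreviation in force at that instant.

2024-08-27 22:17 TRW

Query: 2024-08-27 12:17 UTC
Rule 4/5 (TRW, +10:00): 2024-07-29 06:23 UTC ≤ query < 2024-11-20 10:32 UTC
12·60 + 17 + 600 = 1337 min
1337 = 0·1440 + 1337; 1337 = 22·60 + 17 → 22:17, same day
→ 2024-08-27 22:17 TRW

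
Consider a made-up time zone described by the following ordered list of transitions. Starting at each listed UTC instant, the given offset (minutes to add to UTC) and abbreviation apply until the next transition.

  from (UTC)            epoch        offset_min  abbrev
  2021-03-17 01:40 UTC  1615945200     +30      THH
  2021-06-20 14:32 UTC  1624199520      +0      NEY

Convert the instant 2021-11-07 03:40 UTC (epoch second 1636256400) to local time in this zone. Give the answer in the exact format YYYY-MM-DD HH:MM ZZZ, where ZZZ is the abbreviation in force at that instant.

2021-11-07 03:40 NEY

Query: 2021-11-07 03:40 UTC
Rule 2/2 (NEY, +00:00): 2021-06-20 14:32 UTC ≤ query < +∞
3·60 + 40 + 0 = 220 min
220 = 0·1440 + 220; 220 = 3·60 + 40 → 03:40, same day
→ 2021-11-07 03:40 NEY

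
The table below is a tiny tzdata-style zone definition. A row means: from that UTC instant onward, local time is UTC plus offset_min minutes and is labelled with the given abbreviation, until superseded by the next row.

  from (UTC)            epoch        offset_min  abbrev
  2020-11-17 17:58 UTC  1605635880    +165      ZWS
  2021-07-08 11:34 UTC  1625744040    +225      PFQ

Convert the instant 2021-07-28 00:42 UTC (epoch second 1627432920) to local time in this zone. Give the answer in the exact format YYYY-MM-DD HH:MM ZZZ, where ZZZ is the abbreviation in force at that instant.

Query: 2021-07-28 00:42 UTC
Rule 2/2 (PFQ, +03:45): 2021-07-08 11:34 UTC ≤ query < +∞
0·60 + 42 + 225 = 267 min
267 = 0·1440 + 267; 267 = 4·60 + 27 → 04:27, same day
→ 2021-07-28 04:27 PFQ

2021-07-28 04:27 PFQ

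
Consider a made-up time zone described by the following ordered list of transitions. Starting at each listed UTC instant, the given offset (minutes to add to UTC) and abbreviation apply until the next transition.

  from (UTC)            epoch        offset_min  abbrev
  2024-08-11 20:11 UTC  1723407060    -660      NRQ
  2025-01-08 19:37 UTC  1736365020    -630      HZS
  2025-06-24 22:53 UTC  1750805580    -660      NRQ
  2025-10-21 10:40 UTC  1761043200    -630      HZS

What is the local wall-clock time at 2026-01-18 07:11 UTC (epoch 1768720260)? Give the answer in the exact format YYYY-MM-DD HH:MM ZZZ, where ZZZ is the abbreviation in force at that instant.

Query: 2026-01-18 07:11 UTC
Rule 4/4 (HZS, -10:30): 2025-10-21 10:40 UTC ≤ query < +∞
7·60 + 11 - 630 = -199 min
-199 = -1·1440 + 1241; 1241 = 20·60 + 41 → 20:41, 2026-01-18 - 1 day = 2026-01-17
→ 2026-01-17 20:41 HZS

2026-01-17 20:41 HZS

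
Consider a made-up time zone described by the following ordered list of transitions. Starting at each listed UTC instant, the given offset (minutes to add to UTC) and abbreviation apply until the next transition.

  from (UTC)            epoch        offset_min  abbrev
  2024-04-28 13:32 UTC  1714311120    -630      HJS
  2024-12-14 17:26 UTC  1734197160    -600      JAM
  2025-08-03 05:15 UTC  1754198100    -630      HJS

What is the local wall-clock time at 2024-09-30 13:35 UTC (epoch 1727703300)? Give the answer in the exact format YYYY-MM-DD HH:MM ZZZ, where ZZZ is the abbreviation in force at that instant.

2024-09-30 03:05 HJS

Query: 2024-09-30 13:35 UTC
Rule 1/3 (HJS, -10:30): 2024-04-28 13:32 UTC ≤ query < 2024-12-14 17:26 UTC
13·60 + 35 - 630 = 185 min
185 = 0·1440 + 185; 185 = 3·60 + 5 → 03:05, same day
→ 2024-09-30 03:05 HJS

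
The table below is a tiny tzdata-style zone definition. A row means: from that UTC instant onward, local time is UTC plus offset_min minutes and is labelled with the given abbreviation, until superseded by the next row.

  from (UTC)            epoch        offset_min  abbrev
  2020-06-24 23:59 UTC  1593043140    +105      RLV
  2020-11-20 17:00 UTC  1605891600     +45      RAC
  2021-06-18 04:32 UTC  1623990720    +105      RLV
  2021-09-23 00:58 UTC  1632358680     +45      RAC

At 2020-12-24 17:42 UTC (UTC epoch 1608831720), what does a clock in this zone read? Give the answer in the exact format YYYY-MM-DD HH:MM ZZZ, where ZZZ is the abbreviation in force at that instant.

Query: 2020-12-24 17:42 UTC
Rule 2/4 (RAC, +00:45): 2020-11-20 17:00 UTC ≤ query < 2021-06-18 04:32 UTC
17·60 + 42 + 45 = 1107 min
1107 = 0·1440 + 1107; 1107 = 18·60 + 27 → 18:27, same day
→ 2020-12-24 18:27 RAC

2020-12-24 18:27 RAC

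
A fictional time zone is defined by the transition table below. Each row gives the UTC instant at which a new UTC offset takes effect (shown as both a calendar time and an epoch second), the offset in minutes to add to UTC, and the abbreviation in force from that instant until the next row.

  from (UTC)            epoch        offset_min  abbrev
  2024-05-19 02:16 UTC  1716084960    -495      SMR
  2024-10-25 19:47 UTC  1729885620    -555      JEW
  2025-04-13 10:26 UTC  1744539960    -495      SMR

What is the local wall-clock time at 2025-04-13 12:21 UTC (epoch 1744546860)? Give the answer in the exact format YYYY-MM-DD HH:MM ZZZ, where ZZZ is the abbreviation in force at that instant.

Query: 2025-04-13 12:21 UTC
Rule 3/3 (SMR, -08:15): 2025-04-13 10:26 UTC ≤ query < +∞
12·60 + 21 - 495 = 246 min
246 = 0·1440 + 246; 246 = 4·60 + 6 → 04:06, same day
→ 2025-04-13 04:06 SMR

2025-04-13 04:06 SMR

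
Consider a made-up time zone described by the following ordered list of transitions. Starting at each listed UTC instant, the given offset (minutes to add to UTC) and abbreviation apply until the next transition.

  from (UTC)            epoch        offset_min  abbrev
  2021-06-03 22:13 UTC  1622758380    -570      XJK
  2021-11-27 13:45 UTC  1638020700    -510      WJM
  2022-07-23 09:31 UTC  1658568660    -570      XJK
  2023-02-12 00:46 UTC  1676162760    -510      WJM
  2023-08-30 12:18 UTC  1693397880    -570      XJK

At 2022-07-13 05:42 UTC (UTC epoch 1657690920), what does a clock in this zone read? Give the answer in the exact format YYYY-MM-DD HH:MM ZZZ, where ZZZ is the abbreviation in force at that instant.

2022-07-12 21:12 WJM

Query: 2022-07-13 05:42 UTC
Rule 2/5 (WJM, -08:30): 2021-11-27 13:45 UTC ≤ query < 2022-07-23 09:31 UTC
5·60 + 42 - 510 = -168 min
-168 = -1·1440 + 1272; 1272 = 21·60 + 12 → 21:12, 2022-07-13 - 1 day = 2022-07-12
→ 2022-07-12 21:12 WJM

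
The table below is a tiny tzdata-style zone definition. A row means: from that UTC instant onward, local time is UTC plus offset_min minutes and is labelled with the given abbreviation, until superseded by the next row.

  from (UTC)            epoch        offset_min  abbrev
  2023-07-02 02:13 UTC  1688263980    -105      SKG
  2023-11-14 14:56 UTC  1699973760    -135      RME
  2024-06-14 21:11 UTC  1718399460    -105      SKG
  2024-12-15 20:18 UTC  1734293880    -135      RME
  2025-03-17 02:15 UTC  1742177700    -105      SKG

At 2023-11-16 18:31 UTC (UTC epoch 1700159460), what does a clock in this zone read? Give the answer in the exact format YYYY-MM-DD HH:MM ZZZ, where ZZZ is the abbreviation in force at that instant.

Query: 2023-11-16 18:31 UTC
Rule 2/5 (RME, -02:15): 2023-11-14 14:56 UTC ≤ query < 2024-06-14 21:11 UTC
18·60 + 31 - 135 = 976 min
976 = 0·1440 + 976; 976 = 16·60 + 16 → 16:16, same day
→ 2023-11-16 16:16 RME

2023-11-16 16:16 RME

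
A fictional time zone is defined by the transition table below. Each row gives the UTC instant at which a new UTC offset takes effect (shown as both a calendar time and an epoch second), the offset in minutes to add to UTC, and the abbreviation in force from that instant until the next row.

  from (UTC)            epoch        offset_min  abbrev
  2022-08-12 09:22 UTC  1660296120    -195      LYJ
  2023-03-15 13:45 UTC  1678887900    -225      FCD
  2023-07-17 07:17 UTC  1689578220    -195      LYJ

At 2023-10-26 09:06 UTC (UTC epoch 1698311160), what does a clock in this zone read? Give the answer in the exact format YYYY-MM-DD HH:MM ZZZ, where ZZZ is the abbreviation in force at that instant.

2023-10-26 05:51 LYJ

Query: 2023-10-26 09:06 UTC
Rule 3/3 (LYJ, -03:15): 2023-07-17 07:17 UTC ≤ query < +∞
9·60 + 6 - 195 = 351 min
351 = 0·1440 + 351; 351 = 5·60 + 51 → 05:51, same day
→ 2023-10-26 05:51 LYJ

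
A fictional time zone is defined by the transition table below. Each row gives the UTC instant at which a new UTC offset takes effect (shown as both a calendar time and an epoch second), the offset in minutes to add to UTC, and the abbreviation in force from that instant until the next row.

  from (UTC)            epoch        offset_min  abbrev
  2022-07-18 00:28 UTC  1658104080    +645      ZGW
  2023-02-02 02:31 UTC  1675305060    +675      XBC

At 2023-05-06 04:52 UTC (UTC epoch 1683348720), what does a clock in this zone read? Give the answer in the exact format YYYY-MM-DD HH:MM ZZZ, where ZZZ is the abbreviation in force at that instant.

2023-05-06 16:07 XBC

Query: 2023-05-06 04:52 UTC
Rule 2/2 (XBC, +11:15): 2023-02-02 02:31 UTC ≤ query < +∞
4·60 + 52 + 675 = 967 min
967 = 0·1440 + 967; 967 = 16·60 + 7 → 16:07, same day
→ 2023-05-06 16:07 XBC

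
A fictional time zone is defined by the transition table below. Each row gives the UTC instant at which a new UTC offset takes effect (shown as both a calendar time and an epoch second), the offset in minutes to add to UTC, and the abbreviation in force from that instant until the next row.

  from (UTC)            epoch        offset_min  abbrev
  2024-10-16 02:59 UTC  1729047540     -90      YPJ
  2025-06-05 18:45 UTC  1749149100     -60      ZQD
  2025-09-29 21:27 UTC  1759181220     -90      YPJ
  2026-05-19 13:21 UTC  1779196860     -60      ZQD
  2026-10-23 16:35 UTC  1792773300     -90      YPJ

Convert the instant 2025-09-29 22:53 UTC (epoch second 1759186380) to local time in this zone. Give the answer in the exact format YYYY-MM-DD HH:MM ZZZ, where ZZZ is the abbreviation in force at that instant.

Query: 2025-09-29 22:53 UTC
Rule 3/5 (YPJ, -01:30): 2025-09-29 21:27 UTC ≤ query < 2026-05-19 13:21 UTC
22·60 + 53 - 90 = 1283 min
1283 = 0·1440 + 1283; 1283 = 21·60 + 23 → 21:23, same day
→ 2025-09-29 21:23 YPJ

2025-09-29 21:23 YPJ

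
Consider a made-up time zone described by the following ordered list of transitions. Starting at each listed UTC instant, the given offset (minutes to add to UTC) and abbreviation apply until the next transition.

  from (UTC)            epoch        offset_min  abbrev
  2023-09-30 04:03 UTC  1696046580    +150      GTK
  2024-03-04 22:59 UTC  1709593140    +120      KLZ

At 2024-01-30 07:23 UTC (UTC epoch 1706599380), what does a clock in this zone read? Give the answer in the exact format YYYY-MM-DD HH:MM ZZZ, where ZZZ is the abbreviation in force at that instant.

Query: 2024-01-30 07:23 UTC
Rule 1/2 (GTK, +02:30): 2023-09-30 04:03 UTC ≤ query < 2024-03-04 22:59 UTC
7·60 + 23 + 150 = 593 min
593 = 0·1440 + 593; 593 = 9·60 + 53 → 09:53, same day
→ 2024-01-30 09:53 GTK

2024-01-30 09:53 GTK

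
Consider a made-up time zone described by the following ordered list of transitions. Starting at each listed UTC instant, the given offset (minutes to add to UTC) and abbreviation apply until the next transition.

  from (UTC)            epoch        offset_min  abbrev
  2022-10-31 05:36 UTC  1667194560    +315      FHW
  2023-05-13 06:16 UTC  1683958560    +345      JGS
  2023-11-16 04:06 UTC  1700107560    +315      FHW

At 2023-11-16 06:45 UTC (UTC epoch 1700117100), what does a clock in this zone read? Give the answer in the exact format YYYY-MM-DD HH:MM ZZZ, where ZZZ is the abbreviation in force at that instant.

2023-11-16 12:00 FHW

Query: 2023-11-16 06:45 UTC
Rule 3/3 (FHW, +05:15): 2023-11-16 04:06 UTC ≤ query < +∞
6·60 + 45 + 315 = 720 min
720 = 0·1440 + 720; 720 = 12·60 + 0 → 12:00, same day
→ 2023-11-16 12:00 FHW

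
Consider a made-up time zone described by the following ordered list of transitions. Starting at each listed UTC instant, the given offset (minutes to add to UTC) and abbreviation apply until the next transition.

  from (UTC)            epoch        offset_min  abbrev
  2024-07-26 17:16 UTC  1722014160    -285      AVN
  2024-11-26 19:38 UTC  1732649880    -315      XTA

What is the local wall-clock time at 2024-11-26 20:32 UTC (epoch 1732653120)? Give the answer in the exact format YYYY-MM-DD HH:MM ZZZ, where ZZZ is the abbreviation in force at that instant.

Query: 2024-11-26 20:32 UTC
Rule 2/2 (XTA, -05:15): 2024-11-26 19:38 UTC ≤ query < +∞
20·60 + 32 - 315 = 917 min
917 = 0·1440 + 917; 917 = 15·60 + 17 → 15:17, same day
→ 2024-11-26 15:17 XTA

2024-11-26 15:17 XTA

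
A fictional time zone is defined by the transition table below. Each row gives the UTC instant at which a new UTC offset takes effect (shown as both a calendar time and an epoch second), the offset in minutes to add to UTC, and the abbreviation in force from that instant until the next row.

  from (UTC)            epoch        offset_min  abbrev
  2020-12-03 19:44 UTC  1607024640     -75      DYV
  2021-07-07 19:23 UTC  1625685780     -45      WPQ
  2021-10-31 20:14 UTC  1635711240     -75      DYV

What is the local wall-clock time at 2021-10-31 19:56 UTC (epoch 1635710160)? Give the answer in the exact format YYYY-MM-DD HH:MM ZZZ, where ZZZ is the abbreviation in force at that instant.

2021-10-31 19:11 WPQ

Query: 2021-10-31 19:56 UTC
Rule 2/3 (WPQ, -00:45): 2021-07-07 19:23 UTC ≤ query < 2021-10-31 20:14 UTC
19·60 + 56 - 45 = 1151 min
1151 = 0·1440 + 1151; 1151 = 19·60 + 11 → 19:11, same day
→ 2021-10-31 19:11 WPQ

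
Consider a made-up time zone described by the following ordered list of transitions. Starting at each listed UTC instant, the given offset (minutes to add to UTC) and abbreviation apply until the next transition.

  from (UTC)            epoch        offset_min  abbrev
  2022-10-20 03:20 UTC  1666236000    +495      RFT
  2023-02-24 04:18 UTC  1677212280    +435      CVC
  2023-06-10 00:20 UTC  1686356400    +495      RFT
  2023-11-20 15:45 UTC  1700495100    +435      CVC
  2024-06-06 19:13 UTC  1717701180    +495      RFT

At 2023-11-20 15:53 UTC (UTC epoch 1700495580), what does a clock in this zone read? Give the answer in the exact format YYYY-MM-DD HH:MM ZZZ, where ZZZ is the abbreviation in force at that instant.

Query: 2023-11-20 15:53 UTC
Rule 4/5 (CVC, +07:15): 2023-11-20 15:45 UTC ≤ query < 2024-06-06 19:13 UTC
15·60 + 53 + 435 = 1388 min
1388 = 0·1440 + 1388; 1388 = 23·60 + 8 → 23:08, same day
→ 2023-11-20 23:08 CVC

2023-11-20 23:08 CVC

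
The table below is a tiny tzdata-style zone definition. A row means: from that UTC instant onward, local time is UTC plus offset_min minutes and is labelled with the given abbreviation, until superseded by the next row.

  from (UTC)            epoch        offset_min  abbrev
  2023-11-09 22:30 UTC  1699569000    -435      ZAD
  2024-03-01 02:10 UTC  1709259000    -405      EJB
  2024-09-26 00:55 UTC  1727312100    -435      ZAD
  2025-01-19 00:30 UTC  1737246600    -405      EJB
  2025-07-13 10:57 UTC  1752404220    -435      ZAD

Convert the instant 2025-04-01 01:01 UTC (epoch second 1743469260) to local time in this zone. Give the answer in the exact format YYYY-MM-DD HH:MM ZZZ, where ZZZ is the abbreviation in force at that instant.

Query: 2025-04-01 01:01 UTC
Rule 4/5 (EJB, -06:45): 2025-01-19 00:30 UTC ≤ query < 2025-07-13 10:57 UTC
1·60 + 1 - 405 = -344 min
-344 = -1·1440 + 1096; 1096 = 18·60 + 16 → 18:16, 2025-04-01 - 1 day = 2025-03-31
→ 2025-03-31 18:16 EJB

2025-03-31 18:16 EJB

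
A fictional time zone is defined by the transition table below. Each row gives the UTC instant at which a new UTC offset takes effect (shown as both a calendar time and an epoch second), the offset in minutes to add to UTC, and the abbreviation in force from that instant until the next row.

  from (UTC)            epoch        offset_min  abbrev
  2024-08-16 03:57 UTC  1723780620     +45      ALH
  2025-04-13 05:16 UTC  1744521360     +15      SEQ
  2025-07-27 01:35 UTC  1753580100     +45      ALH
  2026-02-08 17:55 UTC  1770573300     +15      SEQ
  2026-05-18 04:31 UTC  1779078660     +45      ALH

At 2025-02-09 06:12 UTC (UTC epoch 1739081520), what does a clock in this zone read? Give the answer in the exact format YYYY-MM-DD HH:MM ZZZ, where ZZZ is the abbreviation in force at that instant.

2025-02-09 06:57 ALH

Query: 2025-02-09 06:12 UTC
Rule 1/5 (ALH, +00:45): 2024-08-16 03:57 UTC ≤ query < 2025-04-13 05:16 UTC
6·60 + 12 + 45 = 417 min
417 = 0·1440 + 417; 417 = 6·60 + 57 → 06:57, same day
→ 2025-02-09 06:57 ALH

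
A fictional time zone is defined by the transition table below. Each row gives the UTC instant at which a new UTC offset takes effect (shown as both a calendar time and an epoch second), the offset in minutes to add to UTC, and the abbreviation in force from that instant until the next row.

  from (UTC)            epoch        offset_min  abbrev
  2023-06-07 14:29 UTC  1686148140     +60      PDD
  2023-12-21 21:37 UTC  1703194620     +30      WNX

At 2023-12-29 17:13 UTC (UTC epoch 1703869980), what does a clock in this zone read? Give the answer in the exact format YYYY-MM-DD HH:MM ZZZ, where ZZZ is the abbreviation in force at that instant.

Query: 2023-12-29 17:13 UTC
Rule 2/2 (WNX, +00:30): 2023-12-21 21:37 UTC ≤ query < +∞
17·60 + 13 + 30 = 1063 min
1063 = 0·1440 + 1063; 1063 = 17·60 + 43 → 17:43, same day
→ 2023-12-29 17:43 WNX

2023-12-29 17:43 WNX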